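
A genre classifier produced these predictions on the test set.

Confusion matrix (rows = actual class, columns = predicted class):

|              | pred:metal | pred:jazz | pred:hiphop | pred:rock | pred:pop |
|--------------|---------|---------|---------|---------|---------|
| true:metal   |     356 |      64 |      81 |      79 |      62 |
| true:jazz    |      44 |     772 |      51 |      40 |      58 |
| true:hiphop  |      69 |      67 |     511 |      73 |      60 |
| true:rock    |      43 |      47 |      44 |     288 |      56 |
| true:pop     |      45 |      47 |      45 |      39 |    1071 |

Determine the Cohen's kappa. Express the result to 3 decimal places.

0.651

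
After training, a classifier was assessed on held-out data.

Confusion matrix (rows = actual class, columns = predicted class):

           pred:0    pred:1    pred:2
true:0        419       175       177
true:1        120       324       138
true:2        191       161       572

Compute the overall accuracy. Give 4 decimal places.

Accuracy = trace / total = (419+324+572=1315) / 2277 = 1315/2277 = 0.5775

0.5775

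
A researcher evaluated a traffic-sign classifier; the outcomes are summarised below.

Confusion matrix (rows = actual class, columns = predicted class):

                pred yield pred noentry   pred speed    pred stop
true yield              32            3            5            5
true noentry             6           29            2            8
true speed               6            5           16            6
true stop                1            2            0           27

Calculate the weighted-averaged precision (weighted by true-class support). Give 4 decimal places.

Per-class precision (TP/(TP+FP)):
  yield: TP=32, FP=6+6+1=13 → 32/45 = 0.71111
  noentry: TP=29, FP=3+5+2=10 → 29/39 = 0.74359
  speed: TP=16, FP=5+2+0=7 → 16/23 = 0.69565
  stop: TP=27, FP=5+8+6=19 → 27/46 = 0.58696
Weighted-precision = Σ (supportᵢ/N)·precisionᵢ with N=153: (45/153)·0.71111 + (45/153)·0.74359 + (33/153)·0.69565 + (30/153)·0.58696 = 0.6930

0.6930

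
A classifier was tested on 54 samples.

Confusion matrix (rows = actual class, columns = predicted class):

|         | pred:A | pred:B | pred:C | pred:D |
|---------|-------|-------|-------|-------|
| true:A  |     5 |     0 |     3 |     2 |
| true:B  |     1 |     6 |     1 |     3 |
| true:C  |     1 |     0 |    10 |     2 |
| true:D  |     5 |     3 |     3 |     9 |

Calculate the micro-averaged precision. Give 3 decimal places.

Micro-averaging pools counts across classes: ΣTP=30, ΣFP=24, ΣFN=24.
Micro-precision = TP/(TP+FP) on pooled counts = 0.556 (equals overall accuracy in single-label multiclass).

0.556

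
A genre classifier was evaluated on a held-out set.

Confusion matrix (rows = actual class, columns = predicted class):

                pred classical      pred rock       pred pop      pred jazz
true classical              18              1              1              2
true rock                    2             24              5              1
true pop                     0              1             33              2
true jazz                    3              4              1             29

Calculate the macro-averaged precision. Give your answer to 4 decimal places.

Per-class precision (TP/(TP+FP)):
  classical: TP=18, FP=2+0+3=5 → 18/23 = 0.78261
  rock: TP=24, FP=1+1+4=6 → 24/30 = 0.80000
  pop: TP=33, FP=1+5+1=7 → 33/40 = 0.82500
  jazz: TP=29, FP=2+1+2=5 → 29/34 = 0.85294
Macro-precision = mean = (0.78261 + 0.80000 + 0.82500 + 0.85294) / 4 = 0.8151

0.8151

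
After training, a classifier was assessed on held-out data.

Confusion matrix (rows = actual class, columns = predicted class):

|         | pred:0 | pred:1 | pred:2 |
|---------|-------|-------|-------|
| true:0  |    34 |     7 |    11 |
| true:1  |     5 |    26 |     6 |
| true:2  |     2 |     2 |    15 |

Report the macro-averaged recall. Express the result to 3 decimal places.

0.715

Per-class recall (TP/(TP+FN)):
  0: TP=34, FN=7+11=18 → 34/52 = 0.6538
  1: TP=26, FN=5+6=11 → 26/37 = 0.7027
  2: TP=15, FN=2+2=4 → 15/19 = 0.7895
Macro-recall = mean = (0.6538 + 0.7027 + 0.7895) / 3 = 0.715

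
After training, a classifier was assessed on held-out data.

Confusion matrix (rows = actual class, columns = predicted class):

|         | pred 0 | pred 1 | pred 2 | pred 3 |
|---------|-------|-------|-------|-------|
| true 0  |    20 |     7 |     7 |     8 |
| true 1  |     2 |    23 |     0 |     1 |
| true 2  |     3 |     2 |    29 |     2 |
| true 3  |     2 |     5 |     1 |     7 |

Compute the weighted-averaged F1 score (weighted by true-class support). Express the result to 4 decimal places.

Per-class F1 score (2·TP/(2·TP+FP+FN)):
  0: TP=20, FP=2+3+2=7, FN=7+7+8=22 → 40/69 = 0.57971
  1: TP=23, FP=7+2+5=14, FN=2+0+1=3 → 46/63 = 0.73016
  2: TP=29, FP=7+0+1=8, FN=3+2+2=7 → 58/73 = 0.79452
  3: TP=7, FP=8+1+2=11, FN=2+5+1=8 → 14/33 = 0.42424
Weighted-F1 score = Σ (supportᵢ/N)·F1 scoreᵢ with N=119: (42/119)·0.57971 + (26/119)·0.73016 + (36/119)·0.79452 + (15/119)·0.42424 = 0.6580

0.6580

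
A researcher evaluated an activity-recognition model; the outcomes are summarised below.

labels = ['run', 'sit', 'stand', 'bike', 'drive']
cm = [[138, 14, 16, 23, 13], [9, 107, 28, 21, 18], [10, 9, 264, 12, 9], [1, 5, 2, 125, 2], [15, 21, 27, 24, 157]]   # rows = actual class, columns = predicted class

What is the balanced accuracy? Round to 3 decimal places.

Balanced accuracy = mean of per-class recall.
  run: recall = 138/204 = 0.6765
  sit: recall = 107/183 = 0.5847
  stand: recall = 264/304 = 0.8684
  bike: recall = 125/135 = 0.9259
  drive: recall = 157/244 = 0.6434
Mean = (0.6765 + 0.5847 + 0.8684 + 0.9259 + 0.6434) / 5 = 0.740

0.740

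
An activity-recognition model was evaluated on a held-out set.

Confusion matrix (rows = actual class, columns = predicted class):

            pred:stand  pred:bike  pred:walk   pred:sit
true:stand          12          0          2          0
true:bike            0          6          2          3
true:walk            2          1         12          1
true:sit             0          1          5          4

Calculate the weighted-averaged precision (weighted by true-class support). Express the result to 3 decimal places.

0.674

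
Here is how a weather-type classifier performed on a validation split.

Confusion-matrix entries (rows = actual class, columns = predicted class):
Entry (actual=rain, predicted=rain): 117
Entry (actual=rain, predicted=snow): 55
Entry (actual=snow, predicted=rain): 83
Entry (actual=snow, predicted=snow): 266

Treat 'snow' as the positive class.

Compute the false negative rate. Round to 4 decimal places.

FNR = FN/(FN+TP) = 83/(83+266) = 0.2378

0.2378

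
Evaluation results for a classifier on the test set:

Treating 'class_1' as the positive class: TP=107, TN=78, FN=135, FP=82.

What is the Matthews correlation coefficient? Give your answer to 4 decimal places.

-0.0690

MCC = (TP·TN − FP·FN) / √((TP+FP)(TP+FN)(TN+FP)(TN+FN))
Numerator = 107·78 − 82·135 = -2724
Denominator = √(189·242·160·213) = √1558751040 = 39481.0213
MCC = -2724 / 39481.0213 = -0.0690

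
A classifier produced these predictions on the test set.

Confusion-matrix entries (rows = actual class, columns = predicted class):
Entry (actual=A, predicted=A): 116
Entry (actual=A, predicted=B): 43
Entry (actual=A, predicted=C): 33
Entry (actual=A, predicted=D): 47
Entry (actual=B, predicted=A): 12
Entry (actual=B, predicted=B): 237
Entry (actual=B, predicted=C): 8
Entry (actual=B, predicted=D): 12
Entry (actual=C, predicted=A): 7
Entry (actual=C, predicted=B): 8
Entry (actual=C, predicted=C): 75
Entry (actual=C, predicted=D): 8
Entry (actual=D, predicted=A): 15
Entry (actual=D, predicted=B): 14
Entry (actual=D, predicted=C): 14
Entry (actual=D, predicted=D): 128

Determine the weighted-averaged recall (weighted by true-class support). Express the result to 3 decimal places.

Per-class recall (TP/(TP+FN)):
  A: TP=116, FN=43+33+47=123 → 116/239 = 0.4854
  B: TP=237, FN=12+8+12=32 → 237/269 = 0.8810
  C: TP=75, FN=7+8+8=23 → 75/98 = 0.7653
  D: TP=128, FN=15+14+14=43 → 128/171 = 0.7485
Weighted-recall = Σ (supportᵢ/N)·recallᵢ with N=777: (239/777)·0.4854 + (269/777)·0.8810 + (98/777)·0.7653 + (171/777)·0.7485 = 0.716

0.716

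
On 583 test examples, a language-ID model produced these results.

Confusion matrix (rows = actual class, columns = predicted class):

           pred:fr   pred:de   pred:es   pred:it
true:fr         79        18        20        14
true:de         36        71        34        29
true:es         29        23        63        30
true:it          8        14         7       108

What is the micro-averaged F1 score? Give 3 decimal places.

0.551

Micro-averaging pools counts across classes: ΣTP=321, ΣFP=262, ΣFN=262.
Micro-F1 score = 2·TP/(2·TP+FP+FN) on pooled counts = 0.551 (equals overall accuracy in single-label multiclass).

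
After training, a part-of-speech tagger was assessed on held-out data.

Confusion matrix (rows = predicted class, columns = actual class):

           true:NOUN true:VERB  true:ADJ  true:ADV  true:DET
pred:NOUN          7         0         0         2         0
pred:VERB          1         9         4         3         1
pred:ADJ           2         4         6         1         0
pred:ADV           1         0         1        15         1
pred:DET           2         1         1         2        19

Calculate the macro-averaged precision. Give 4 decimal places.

0.6665

Per-class precision (TP/(TP+FP)):
  NOUN: TP=7, FP=0+0+2+0=2 → 7/9 = 0.77778
  VERB: TP=9, FP=1+4+3+1=9 → 9/18 = 0.50000
  ADJ: TP=6, FP=2+4+1+0=7 → 6/13 = 0.46154
  ADV: TP=15, FP=1+0+1+1=3 → 15/18 = 0.83333
  DET: TP=19, FP=2+1+1+2=6 → 19/25 = 0.76000
Macro-precision = mean = (0.77778 + 0.50000 + 0.46154 + 0.83333 + 0.76000) / 5 = 0.6665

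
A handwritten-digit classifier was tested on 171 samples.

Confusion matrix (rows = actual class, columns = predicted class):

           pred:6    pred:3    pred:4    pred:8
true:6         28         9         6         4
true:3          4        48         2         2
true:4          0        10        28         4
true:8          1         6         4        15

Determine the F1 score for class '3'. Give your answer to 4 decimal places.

0.7442

Take TP from the diagonal, FP from the rest of the '3' prediction marginal, FN from the rest of the '3' actual marginal.
F1 score = 2·TP/(2·TP+FP+FN).
3: TP=48, FP=9+10+6=25, FN=4+2+2=8 → 96/129 = 0.74419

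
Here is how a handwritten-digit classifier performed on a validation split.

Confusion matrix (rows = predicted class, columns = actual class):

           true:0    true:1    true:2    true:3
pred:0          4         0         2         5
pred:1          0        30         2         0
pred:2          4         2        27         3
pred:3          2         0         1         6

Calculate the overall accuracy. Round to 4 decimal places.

0.7614

Accuracy = trace / total = (4+30+27+6=67) / 88 = 67/88 = 0.7614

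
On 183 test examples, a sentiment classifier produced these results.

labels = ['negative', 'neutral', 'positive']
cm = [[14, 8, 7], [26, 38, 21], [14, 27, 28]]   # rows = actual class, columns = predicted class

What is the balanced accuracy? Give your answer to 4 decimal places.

Balanced accuracy = mean of per-class recall.
  negative: recall = 14/29 = 0.48276
  neutral: recall = 38/85 = 0.44706
  positive: recall = 28/69 = 0.40580
Mean = (0.48276 + 0.44706 + 0.40580) / 3 = 0.4452

0.4452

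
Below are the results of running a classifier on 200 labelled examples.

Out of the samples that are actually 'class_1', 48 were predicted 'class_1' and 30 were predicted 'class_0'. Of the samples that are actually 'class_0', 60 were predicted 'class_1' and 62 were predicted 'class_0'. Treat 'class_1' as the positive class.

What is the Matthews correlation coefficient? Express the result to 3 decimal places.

MCC = (TP·TN − FP·FN) / √((TP+FP)(TP+FN)(TN+FP)(TN+FN))
Numerator = 48·62 − 60·30 = 1176
Denominator = √(108·78·122·92) = √94550976 = 9723.7326
MCC = 1176 / 9723.7326 = 0.121

0.121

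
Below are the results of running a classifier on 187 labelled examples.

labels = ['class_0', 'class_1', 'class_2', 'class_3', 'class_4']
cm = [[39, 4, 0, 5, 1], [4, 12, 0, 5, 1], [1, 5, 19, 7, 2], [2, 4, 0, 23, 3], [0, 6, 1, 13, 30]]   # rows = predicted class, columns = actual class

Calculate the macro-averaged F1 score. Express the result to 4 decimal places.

0.6417

Per-class F1 score (2·TP/(2·TP+FP+FN)):
  class_0: TP=39, FP=4+0+5+1=10, FN=4+1+2+0=7 → 78/95 = 0.82105
  class_1: TP=12, FP=4+0+5+1=10, FN=4+5+4+6=19 → 24/53 = 0.45283
  class_2: TP=19, FP=1+5+7+2=15, FN=0+0+0+1=1 → 38/54 = 0.70370
  class_3: TP=23, FP=2+4+0+3=9, FN=5+5+7+13=30 → 46/85 = 0.54118
  class_4: TP=30, FP=0+6+1+13=20, FN=1+1+2+3=7 → 60/87 = 0.68966
Macro-F1 score = mean = (0.82105 + 0.45283 + 0.70370 + 0.54118 + 0.68966) / 5 = 0.6417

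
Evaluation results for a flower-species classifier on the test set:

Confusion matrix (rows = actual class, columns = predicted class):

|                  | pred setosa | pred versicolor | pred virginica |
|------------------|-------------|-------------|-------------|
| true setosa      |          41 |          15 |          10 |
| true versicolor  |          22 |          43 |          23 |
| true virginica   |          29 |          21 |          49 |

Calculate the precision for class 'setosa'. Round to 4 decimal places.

0.4457

Treat 'setosa' as positive and all other classes as negative.
precision = TP/(TP+FP).
setosa: TP=41, FP=22+29=51 → 41/92 = 0.44565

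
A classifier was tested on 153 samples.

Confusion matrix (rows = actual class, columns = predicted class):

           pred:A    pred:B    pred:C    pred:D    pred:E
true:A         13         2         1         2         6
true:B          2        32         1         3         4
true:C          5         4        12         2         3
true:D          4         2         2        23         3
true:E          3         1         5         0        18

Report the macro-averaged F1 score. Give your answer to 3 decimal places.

0.620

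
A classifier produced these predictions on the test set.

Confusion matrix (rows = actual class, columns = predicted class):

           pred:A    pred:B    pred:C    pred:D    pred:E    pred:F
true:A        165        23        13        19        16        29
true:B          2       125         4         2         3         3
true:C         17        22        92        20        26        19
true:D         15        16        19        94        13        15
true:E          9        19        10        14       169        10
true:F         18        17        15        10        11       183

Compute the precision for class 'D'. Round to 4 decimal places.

0.5912

Treat 'D' as positive and all other classes as negative.
precision = TP/(TP+FP).
D: TP=94, FP=19+2+20+14+10=65 → 94/159 = 0.59119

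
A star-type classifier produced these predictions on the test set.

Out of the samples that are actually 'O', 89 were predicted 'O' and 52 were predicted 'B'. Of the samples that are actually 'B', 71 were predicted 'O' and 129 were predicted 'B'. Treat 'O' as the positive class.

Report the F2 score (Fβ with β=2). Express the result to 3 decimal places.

0.615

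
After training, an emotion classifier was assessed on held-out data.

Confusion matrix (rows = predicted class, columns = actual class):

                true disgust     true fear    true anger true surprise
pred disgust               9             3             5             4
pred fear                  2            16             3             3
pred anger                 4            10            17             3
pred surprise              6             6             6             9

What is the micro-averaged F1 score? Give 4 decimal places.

0.4811

Micro-averaging pools counts across classes: ΣTP=51, ΣFP=55, ΣFN=55.
Micro-F1 score = 2·TP/(2·TP+FP+FN) on pooled counts = 0.4811 (equals overall accuracy in single-label multiclass).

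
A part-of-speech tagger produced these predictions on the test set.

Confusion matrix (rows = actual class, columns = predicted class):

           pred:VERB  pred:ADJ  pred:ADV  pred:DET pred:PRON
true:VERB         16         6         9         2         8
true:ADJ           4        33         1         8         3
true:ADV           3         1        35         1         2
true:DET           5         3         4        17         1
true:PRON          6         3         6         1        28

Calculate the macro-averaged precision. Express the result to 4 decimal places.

Per-class precision (TP/(TP+FP)):
  VERB: TP=16, FP=4+3+5+6=18 → 16/34 = 0.47059
  ADJ: TP=33, FP=6+1+3+3=13 → 33/46 = 0.71739
  ADV: TP=35, FP=9+1+4+6=20 → 35/55 = 0.63636
  DET: TP=17, FP=2+8+1+1=12 → 17/29 = 0.58621
  PRON: TP=28, FP=8+3+2+1=14 → 28/42 = 0.66667
Macro-precision = mean = (0.47059 + 0.71739 + 0.63636 + 0.58621 + 0.66667) / 5 = 0.6154

0.6154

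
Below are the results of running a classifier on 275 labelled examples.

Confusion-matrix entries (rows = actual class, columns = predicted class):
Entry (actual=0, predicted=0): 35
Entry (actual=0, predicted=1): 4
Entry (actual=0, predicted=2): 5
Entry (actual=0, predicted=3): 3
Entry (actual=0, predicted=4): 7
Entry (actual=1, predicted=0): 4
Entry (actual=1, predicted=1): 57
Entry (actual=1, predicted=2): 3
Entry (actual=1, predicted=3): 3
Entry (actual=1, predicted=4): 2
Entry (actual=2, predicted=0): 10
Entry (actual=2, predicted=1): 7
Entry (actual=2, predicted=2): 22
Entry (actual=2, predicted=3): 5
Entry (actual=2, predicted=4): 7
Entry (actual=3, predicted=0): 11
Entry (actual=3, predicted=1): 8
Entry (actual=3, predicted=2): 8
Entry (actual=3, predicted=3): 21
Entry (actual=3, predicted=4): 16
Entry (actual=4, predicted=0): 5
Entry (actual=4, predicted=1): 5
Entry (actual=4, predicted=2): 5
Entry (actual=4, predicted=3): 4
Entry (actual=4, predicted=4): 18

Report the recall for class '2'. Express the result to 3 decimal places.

0.431

recall = TP/(TP+FN).
2: TP=22, FN=10+7+5+7=29 → 22/51 = 0.4314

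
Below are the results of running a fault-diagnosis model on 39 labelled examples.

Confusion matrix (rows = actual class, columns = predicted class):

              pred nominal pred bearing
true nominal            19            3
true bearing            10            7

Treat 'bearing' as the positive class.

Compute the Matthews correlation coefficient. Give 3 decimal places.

0.313

MCC = (TP·TN − FP·FN) / √((TP+FP)(TP+FN)(TN+FP)(TN+FN))
Numerator = 7·19 − 3·10 = 103
Denominator = √(10·17·22·29) = √108460 = 329.3327
MCC = 103 / 329.3327 = 0.313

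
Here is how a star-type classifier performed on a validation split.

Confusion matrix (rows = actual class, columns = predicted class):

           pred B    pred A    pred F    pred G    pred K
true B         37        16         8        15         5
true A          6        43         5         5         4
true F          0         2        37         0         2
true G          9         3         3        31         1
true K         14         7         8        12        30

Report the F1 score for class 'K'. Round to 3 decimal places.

F1 score = 2·TP/(2·TP+FP+FN).
K: TP=30, FP=5+4+2+1=12, FN=14+7+8+12=41 → 60/113 = 0.5310

0.531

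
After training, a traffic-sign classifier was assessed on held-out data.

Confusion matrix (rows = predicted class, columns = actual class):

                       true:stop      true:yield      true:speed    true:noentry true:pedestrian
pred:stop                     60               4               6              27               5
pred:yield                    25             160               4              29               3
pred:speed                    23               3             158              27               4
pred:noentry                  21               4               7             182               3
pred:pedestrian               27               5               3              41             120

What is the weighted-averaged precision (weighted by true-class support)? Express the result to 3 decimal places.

Per-class precision (TP/(TP+FP)):
  stop: TP=60, FP=4+6+27+5=42 → 60/102 = 0.5882
  yield: TP=160, FP=25+4+29+3=61 → 160/221 = 0.7240
  speed: TP=158, FP=23+3+27+4=57 → 158/215 = 0.7349
  noentry: TP=182, FP=21+4+7+3=35 → 182/217 = 0.8387
  pedestrian: TP=120, FP=27+5+3+41=76 → 120/196 = 0.6122
Weighted-precision = Σ (supportᵢ/N)·precisionᵢ with N=951: (156/951)·0.5882 + (176/951)·0.7240 + (178/951)·0.7349 + (306/951)·0.8387 + (135/951)·0.6122 = 0.725

0.725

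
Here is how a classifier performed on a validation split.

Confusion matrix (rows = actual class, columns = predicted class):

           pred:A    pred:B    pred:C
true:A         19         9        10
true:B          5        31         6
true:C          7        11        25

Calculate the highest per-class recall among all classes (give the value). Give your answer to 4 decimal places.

0.7381

Per-class recall (TP/(TP+FN)):
  A: TP=19, FN=9+10=19 → 19/38 = 0.50000
  B: TP=31, FN=5+6=11 → 31/42 = 0.73810
  C: TP=25, FN=7+11=18 → 25/43 = 0.58140
Highest is class 'B' with recall = 0.7381.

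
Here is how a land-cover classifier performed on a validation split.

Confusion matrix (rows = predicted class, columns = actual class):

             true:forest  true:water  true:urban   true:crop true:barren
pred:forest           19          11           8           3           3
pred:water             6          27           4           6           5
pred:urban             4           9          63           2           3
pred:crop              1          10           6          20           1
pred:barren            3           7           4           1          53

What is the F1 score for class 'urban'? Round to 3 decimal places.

0.759

Take TP from the diagonal, FP from the rest of the 'urban' prediction marginal, FN from the rest of the 'urban' actual marginal.
F1 score = 2·TP/(2·TP+FP+FN).
urban: TP=63, FP=4+9+2+3=18, FN=8+4+6+4=22 → 126/166 = 0.7590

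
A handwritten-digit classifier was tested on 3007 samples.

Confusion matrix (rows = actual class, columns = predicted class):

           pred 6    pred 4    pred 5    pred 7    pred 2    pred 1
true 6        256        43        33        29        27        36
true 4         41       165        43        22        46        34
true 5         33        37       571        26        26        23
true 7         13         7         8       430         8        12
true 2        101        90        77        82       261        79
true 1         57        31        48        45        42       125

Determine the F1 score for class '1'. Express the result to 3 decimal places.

0.381

Take TP from the diagonal, FP from the rest of the '1' prediction marginal, FN from the rest of the '1' actual marginal.
F1 score = 2·TP/(2·TP+FP+FN).
1: TP=125, FP=36+34+23+12+79=184, FN=57+31+48+45+42=223 → 250/657 = 0.3805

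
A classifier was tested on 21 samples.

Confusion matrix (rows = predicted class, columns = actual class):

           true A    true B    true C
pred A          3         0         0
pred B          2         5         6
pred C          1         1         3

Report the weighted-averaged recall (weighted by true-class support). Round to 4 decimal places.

0.5238

Per-class recall (TP/(TP+FN)):
  A: TP=3, FN=2+1=3 → 3/6 = 0.50000
  B: TP=5, FN=0+1=1 → 5/6 = 0.83333
  C: TP=3, FN=0+6=6 → 3/9 = 0.33333
Weighted-recall = Σ (supportᵢ/N)·recallᵢ with N=21: (6/21)·0.50000 + (6/21)·0.83333 + (9/21)·0.33333 = 0.5238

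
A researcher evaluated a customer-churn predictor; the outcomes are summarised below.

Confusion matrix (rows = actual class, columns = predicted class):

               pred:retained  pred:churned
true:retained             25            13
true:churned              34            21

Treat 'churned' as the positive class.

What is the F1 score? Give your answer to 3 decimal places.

0.472

Precision = TP/(TP+FP) = 21/34 = 0.6176
Recall = TP/(TP+FN) = 21/55 = 0.3818
F1 = 2·TP/(2·TP+FP+FN) = 42/89 = 0.472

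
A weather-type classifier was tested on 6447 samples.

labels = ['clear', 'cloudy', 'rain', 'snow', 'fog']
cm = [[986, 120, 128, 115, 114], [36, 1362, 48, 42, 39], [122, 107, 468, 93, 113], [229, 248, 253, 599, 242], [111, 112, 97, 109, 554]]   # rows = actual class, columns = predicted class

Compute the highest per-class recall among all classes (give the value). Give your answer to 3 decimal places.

Per-class recall (TP/(TP+FN)):
  clear: TP=986, FN=120+128+115+114=477 → 986/1463 = 0.6740
  cloudy: TP=1362, FN=36+48+42+39=165 → 1362/1527 = 0.8919
  rain: TP=468, FN=122+107+93+113=435 → 468/903 = 0.5183
  snow: TP=599, FN=229+248+253+242=972 → 599/1571 = 0.3813
  fog: TP=554, FN=111+112+97+109=429 → 554/983 = 0.5636
Highest is class 'cloudy' with recall = 0.892.

0.892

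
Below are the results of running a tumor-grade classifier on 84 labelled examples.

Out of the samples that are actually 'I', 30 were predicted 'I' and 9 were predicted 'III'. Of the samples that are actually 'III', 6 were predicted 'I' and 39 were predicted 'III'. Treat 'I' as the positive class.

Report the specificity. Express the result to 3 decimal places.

0.867

Specificity = TN/(TN+FP) = 39/(39+6) = 0.867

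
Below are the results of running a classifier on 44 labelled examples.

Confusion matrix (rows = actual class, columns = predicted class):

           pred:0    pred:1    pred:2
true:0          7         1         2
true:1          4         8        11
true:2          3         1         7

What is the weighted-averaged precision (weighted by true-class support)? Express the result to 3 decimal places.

Per-class precision (TP/(TP+FP)):
  0: TP=7, FP=4+3=7 → 7/14 = 0.5000
  1: TP=8, FP=1+1=2 → 8/10 = 0.8000
  2: TP=7, FP=2+11=13 → 7/20 = 0.3500
Weighted-precision = Σ (supportᵢ/N)·precisionᵢ with N=44: (10/44)·0.5000 + (23/44)·0.8000 + (11/44)·0.3500 = 0.619

0.619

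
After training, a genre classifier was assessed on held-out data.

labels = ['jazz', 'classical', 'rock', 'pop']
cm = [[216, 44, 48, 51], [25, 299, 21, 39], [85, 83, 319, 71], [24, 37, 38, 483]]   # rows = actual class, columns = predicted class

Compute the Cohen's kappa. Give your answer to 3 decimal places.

Observed agreement pₒ = trace/N = 1317/1883 = 0.6994
Expected agreement pₑ = Σ (rowᵢ·colᵢ)/N² = (359·350 + 384·463 + 558·426 + 582·644)/1883² = 0.2583
κ = (pₒ − pₑ)/(1 − pₑ) = (0.6994 − 0.2583)/(1 − 0.2583) = 0.595

0.595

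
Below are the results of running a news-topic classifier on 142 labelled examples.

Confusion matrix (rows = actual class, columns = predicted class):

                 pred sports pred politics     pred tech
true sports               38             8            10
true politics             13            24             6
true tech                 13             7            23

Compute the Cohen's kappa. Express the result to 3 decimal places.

0.388

Observed agreement pₒ = trace/N = 85/142 = 0.5986
Expected agreement pₑ = Σ (rowᵢ·colᵢ)/N² = (56·64 + 43·39 + 43·39)/142² = 0.3441
κ = (pₒ − pₑ)/(1 − pₑ) = (0.5986 − 0.3441)/(1 − 0.3441) = 0.388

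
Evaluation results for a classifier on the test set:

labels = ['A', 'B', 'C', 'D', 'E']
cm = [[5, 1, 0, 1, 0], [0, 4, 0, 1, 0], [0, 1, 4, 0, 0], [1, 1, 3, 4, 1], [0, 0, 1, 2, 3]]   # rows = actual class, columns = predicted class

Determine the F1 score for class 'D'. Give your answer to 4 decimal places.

F1 score = 2·TP/(2·TP+FP+FN).
D: TP=4, FP=1+1+0+2=4, FN=1+1+3+1=6 → 8/18 = 0.44444

0.4444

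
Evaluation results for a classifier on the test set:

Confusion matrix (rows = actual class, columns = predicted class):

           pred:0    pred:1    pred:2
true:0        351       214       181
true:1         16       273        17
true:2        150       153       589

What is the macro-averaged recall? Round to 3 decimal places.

0.674

Per-class recall (TP/(TP+FN)):
  0: TP=351, FN=214+181=395 → 351/746 = 0.4705
  1: TP=273, FN=16+17=33 → 273/306 = 0.8922
  2: TP=589, FN=150+153=303 → 589/892 = 0.6603
Macro-recall = mean = (0.4705 + 0.8922 + 0.6603) / 3 = 0.674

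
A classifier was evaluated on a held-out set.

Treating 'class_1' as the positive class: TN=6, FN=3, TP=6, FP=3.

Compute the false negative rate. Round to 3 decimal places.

FNR = FN/(FN+TP) = 3/(3+6) = 0.333

0.333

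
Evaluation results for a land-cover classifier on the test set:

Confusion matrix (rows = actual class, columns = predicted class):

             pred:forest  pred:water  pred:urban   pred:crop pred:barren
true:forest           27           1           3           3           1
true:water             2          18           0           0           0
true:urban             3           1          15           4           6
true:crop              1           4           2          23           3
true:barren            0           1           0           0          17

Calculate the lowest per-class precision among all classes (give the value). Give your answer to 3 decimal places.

Per-class precision (TP/(TP+FP)):
  forest: TP=27, FP=2+3+1+0=6 → 27/33 = 0.8182
  water: TP=18, FP=1+1+4+1=7 → 18/25 = 0.7200
  urban: TP=15, FP=3+0+2+0=5 → 15/20 = 0.7500
  crop: TP=23, FP=3+0+4+0=7 → 23/30 = 0.7667
  barren: TP=17, FP=1+0+6+3=10 → 17/27 = 0.6296
Lowest is class 'barren' with precision = 0.630.

0.630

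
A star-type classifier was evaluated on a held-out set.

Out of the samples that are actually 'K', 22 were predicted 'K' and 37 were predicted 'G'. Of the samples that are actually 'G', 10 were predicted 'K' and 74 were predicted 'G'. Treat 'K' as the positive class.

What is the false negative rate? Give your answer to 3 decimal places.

0.627

FNR = FN/(FN+TP) = 37/(37+22) = 0.627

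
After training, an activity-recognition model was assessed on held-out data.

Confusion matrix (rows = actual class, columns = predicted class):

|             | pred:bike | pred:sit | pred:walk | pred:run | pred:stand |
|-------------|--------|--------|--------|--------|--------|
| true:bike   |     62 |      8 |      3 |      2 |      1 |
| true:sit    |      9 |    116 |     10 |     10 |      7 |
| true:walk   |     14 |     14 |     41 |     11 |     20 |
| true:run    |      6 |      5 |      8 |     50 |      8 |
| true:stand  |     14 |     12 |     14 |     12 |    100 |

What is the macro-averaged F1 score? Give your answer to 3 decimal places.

Per-class F1 score (2·TP/(2·TP+FP+FN)):
  bike: TP=62, FP=9+14+6+14=43, FN=8+3+2+1=14 → 124/181 = 0.6851
  sit: TP=116, FP=8+14+5+12=39, FN=9+10+10+7=36 → 232/307 = 0.7557
  walk: TP=41, FP=3+10+8+14=35, FN=14+14+11+20=59 → 82/176 = 0.4659
  run: TP=50, FP=2+10+11+12=35, FN=6+5+8+8=27 → 100/162 = 0.6173
  stand: TP=100, FP=1+7+20+8=36, FN=14+12+14+12=52 → 200/288 = 0.6944
Macro-F1 score = mean = (0.6851 + 0.7557 + 0.4659 + 0.6173 + 0.6944) / 5 = 0.644

0.644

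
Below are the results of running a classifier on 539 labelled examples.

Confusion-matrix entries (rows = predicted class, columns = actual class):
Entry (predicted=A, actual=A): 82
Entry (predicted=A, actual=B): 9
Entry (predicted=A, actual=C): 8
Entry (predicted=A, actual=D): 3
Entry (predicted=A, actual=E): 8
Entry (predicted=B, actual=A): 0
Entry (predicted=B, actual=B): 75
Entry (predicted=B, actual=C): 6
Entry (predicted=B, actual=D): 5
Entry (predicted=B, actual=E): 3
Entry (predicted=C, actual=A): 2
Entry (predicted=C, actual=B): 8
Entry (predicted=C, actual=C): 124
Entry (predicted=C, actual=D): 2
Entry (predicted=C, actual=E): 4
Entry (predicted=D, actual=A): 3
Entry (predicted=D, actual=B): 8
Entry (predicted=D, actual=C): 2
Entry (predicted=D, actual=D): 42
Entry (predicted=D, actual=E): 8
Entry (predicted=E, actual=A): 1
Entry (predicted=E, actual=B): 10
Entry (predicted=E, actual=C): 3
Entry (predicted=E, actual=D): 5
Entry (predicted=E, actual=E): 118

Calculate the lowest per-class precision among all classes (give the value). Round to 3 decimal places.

Per-class precision (TP/(TP+FP)):
  A: TP=82, FP=9+8+3+8=28 → 82/110 = 0.7455
  B: TP=75, FP=0+6+5+3=14 → 75/89 = 0.8427
  C: TP=124, FP=2+8+2+4=16 → 124/140 = 0.8857
  D: TP=42, FP=3+8+2+8=21 → 42/63 = 0.6667
  E: TP=118, FP=1+10+3+5=19 → 118/137 = 0.8613
Lowest is class 'D' with precision = 0.667.

0.667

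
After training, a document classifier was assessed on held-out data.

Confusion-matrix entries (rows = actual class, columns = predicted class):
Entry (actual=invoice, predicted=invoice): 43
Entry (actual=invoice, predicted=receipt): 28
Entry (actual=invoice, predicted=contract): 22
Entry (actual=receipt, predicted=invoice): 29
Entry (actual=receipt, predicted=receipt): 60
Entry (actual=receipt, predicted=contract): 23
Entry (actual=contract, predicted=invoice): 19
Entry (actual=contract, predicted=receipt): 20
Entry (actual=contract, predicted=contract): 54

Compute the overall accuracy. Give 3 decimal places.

Accuracy = trace / total = (43+60+54=157) / 298 = 157/298 = 0.527

0.527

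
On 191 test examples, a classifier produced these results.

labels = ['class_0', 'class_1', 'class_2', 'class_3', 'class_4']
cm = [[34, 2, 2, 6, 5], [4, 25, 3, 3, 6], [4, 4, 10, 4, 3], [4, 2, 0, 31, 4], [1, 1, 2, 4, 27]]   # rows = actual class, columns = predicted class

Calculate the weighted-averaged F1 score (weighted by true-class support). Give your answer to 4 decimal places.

0.6604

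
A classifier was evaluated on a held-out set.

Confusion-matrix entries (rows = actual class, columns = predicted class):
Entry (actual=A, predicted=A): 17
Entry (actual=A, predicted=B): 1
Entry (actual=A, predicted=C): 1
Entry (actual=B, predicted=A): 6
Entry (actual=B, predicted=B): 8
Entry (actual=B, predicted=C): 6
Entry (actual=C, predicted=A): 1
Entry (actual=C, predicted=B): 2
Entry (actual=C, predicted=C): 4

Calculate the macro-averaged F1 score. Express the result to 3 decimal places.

Per-class F1 score (2·TP/(2·TP+FP+FN)):
  A: TP=17, FP=6+1=7, FN=1+1=2 → 34/43 = 0.7907
  B: TP=8, FP=1+2=3, FN=6+6=12 → 16/31 = 0.5161
  C: TP=4, FP=1+6=7, FN=1+2=3 → 8/18 = 0.4444
Macro-F1 score = mean = (0.7907 + 0.5161 + 0.4444) / 3 = 0.584

0.584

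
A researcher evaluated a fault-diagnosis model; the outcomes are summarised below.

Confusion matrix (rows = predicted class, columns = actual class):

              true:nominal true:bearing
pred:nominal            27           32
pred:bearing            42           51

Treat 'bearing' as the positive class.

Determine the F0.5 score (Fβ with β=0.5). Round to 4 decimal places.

0.5604

Fβ = (1+β²)·TP / ((1+β²)·TP + β²·FN + FP), with β²=1/4
= 1.25·51 / (1.25·51 + 0.25·32 + 42) = 0.5604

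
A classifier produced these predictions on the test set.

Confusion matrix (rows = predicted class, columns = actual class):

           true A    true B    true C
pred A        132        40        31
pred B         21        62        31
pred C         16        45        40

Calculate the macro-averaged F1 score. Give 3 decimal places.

0.526

Per-class F1 score (2·TP/(2·TP+FP+FN)):
  A: TP=132, FP=40+31=71, FN=21+16=37 → 264/372 = 0.7097
  B: TP=62, FP=21+31=52, FN=40+45=85 → 124/261 = 0.4751
  C: TP=40, FP=16+45=61, FN=31+31=62 → 80/203 = 0.3941
Macro-F1 score = mean = (0.7097 + 0.4751 + 0.3941) / 3 = 0.526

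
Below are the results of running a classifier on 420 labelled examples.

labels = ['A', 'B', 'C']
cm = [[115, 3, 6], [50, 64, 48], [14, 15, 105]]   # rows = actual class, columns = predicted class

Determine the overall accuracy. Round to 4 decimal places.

0.6762

Accuracy = trace / total = (115+64+105=284) / 420 = 284/420 = 0.6762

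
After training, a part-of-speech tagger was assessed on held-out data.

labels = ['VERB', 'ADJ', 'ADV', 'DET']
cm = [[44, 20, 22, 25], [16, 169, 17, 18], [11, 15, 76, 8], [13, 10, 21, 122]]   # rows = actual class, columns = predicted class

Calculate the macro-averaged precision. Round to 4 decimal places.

Per-class precision (TP/(TP+FP)):
  VERB: TP=44, FP=16+11+13=40 → 44/84 = 0.52381
  ADJ: TP=169, FP=20+15+10=45 → 169/214 = 0.78972
  ADV: TP=76, FP=22+17+21=60 → 76/136 = 0.55882
  DET: TP=122, FP=25+18+8=51 → 122/173 = 0.70520
Macro-precision = mean = (0.52381 + 0.78972 + 0.55882 + 0.70520) / 4 = 0.6444

0.6444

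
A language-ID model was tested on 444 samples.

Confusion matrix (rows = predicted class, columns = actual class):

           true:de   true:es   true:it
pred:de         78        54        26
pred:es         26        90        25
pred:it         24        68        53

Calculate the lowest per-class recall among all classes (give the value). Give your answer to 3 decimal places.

0.425

Per-class recall (TP/(TP+FN)):
  de: TP=78, FN=26+24=50 → 78/128 = 0.6094
  es: TP=90, FN=54+68=122 → 90/212 = 0.4245
  it: TP=53, FN=26+25=51 → 53/104 = 0.5096
Lowest is class 'es' with recall = 0.425.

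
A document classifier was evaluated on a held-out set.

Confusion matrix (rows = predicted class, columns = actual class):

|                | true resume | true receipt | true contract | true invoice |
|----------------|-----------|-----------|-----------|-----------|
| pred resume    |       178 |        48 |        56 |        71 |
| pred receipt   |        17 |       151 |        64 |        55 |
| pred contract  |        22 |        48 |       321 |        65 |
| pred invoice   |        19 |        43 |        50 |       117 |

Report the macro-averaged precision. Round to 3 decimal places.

Per-class precision (TP/(TP+FP)):
  resume: TP=178, FP=48+56+71=175 → 178/353 = 0.5042
  receipt: TP=151, FP=17+64+55=136 → 151/287 = 0.5261
  contract: TP=321, FP=22+48+65=135 → 321/456 = 0.7039
  invoice: TP=117, FP=19+43+50=112 → 117/229 = 0.5109
Macro-precision = mean = (0.5042 + 0.5261 + 0.7039 + 0.5109) / 4 = 0.561

0.561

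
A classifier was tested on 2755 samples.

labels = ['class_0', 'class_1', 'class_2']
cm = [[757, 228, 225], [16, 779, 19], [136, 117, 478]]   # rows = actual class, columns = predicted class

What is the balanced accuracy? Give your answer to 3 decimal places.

Balanced accuracy = mean of per-class recall.
  class_0: recall = 757/1210 = 0.6256
  class_1: recall = 779/814 = 0.9570
  class_2: recall = 478/731 = 0.6539
Mean = (0.6256 + 0.9570 + 0.6539) / 3 = 0.746

0.746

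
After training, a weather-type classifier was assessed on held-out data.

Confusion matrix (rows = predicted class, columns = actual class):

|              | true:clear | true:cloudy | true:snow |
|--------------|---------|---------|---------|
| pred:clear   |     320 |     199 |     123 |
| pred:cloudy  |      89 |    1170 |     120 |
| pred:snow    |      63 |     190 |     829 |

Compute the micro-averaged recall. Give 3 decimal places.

0.747

Micro-averaging pools counts across classes: ΣTP=2319, ΣFP=784, ΣFN=784.
Micro-recall = TP/(TP+FN) on pooled counts = 0.747 (equals overall accuracy in single-label multiclass).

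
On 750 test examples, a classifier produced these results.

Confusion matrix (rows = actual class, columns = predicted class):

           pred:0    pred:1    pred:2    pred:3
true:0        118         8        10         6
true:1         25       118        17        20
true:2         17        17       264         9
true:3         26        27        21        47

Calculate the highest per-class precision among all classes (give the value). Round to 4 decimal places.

Per-class precision (TP/(TP+FP)):
  0: TP=118, FP=25+17+26=68 → 118/186 = 0.63441
  1: TP=118, FP=8+17+27=52 → 118/170 = 0.69412
  2: TP=264, FP=10+17+21=48 → 264/312 = 0.84615
  3: TP=47, FP=6+20+9=35 → 47/82 = 0.57317
Highest is class '2' with precision = 0.8462.

0.8462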